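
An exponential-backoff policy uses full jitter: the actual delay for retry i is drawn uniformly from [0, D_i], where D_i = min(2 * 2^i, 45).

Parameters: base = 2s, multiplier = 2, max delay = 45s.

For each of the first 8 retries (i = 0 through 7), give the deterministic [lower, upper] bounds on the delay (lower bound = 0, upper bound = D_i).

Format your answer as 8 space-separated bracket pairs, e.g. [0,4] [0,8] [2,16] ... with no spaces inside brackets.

Computing bounds per retry:
  i=0: D_i=min(2*2^0,45)=2, bounds=[0,2]
  i=1: D_i=min(2*2^1,45)=4, bounds=[0,4]
  i=2: D_i=min(2*2^2,45)=8, bounds=[0,8]
  i=3: D_i=min(2*2^3,45)=16, bounds=[0,16]
  i=4: D_i=min(2*2^4,45)=32, bounds=[0,32]
  i=5: D_i=min(2*2^5,45)=45, bounds=[0,45]
  i=6: D_i=min(2*2^6,45)=45, bounds=[0,45]
  i=7: D_i=min(2*2^7,45)=45, bounds=[0,45]

Answer: [0,2] [0,4] [0,8] [0,16] [0,32] [0,45] [0,45] [0,45]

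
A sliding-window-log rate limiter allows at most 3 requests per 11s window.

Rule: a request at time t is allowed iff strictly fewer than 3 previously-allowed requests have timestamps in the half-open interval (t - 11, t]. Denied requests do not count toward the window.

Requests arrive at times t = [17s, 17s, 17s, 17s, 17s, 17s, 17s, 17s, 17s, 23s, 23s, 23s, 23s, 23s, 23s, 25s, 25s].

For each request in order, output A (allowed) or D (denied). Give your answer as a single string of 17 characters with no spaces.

Answer: AAADDDDDDDDDDDDDD

Derivation:
Tracking allowed requests in the window:
  req#1 t=17s: ALLOW
  req#2 t=17s: ALLOW
  req#3 t=17s: ALLOW
  req#4 t=17s: DENY
  req#5 t=17s: DENY
  req#6 t=17s: DENY
  req#7 t=17s: DENY
  req#8 t=17s: DENY
  req#9 t=17s: DENY
  req#10 t=23s: DENY
  req#11 t=23s: DENY
  req#12 t=23s: DENY
  req#13 t=23s: DENY
  req#14 t=23s: DENY
  req#15 t=23s: DENY
  req#16 t=25s: DENY
  req#17 t=25s: DENY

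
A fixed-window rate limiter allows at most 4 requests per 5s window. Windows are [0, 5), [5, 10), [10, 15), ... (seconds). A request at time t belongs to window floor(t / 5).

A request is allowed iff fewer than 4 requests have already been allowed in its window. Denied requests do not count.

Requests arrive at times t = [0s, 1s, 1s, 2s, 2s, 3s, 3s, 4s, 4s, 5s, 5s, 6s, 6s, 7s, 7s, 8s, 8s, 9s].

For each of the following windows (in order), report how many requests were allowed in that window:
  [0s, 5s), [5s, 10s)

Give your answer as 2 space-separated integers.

Answer: 4 4

Derivation:
Processing requests:
  req#1 t=0s (window 0): ALLOW
  req#2 t=1s (window 0): ALLOW
  req#3 t=1s (window 0): ALLOW
  req#4 t=2s (window 0): ALLOW
  req#5 t=2s (window 0): DENY
  req#6 t=3s (window 0): DENY
  req#7 t=3s (window 0): DENY
  req#8 t=4s (window 0): DENY
  req#9 t=4s (window 0): DENY
  req#10 t=5s (window 1): ALLOW
  req#11 t=5s (window 1): ALLOW
  req#12 t=6s (window 1): ALLOW
  req#13 t=6s (window 1): ALLOW
  req#14 t=7s (window 1): DENY
  req#15 t=7s (window 1): DENY
  req#16 t=8s (window 1): DENY
  req#17 t=8s (window 1): DENY
  req#18 t=9s (window 1): DENY

Allowed counts by window: 4 4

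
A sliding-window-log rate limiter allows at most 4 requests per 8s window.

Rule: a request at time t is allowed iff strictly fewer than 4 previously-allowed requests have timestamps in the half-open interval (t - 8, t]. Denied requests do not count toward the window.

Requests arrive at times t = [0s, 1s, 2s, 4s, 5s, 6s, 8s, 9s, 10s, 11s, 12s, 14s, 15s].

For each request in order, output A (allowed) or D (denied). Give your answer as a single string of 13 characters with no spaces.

Tracking allowed requests in the window:
  req#1 t=0s: ALLOW
  req#2 t=1s: ALLOW
  req#3 t=2s: ALLOW
  req#4 t=4s: ALLOW
  req#5 t=5s: DENY
  req#6 t=6s: DENY
  req#7 t=8s: ALLOW
  req#8 t=9s: ALLOW
  req#9 t=10s: ALLOW
  req#10 t=11s: DENY
  req#11 t=12s: ALLOW
  req#12 t=14s: DENY
  req#13 t=15s: DENY

Answer: AAAADDAAADADD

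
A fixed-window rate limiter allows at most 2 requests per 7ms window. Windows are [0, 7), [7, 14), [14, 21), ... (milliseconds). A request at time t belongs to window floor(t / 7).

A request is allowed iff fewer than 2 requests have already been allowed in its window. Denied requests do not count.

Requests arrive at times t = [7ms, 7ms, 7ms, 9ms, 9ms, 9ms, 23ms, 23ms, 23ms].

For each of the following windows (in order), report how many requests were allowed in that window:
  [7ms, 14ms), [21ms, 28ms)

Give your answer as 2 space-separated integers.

Answer: 2 2

Derivation:
Processing requests:
  req#1 t=7ms (window 1): ALLOW
  req#2 t=7ms (window 1): ALLOW
  req#3 t=7ms (window 1): DENY
  req#4 t=9ms (window 1): DENY
  req#5 t=9ms (window 1): DENY
  req#6 t=9ms (window 1): DENY
  req#7 t=23ms (window 3): ALLOW
  req#8 t=23ms (window 3): ALLOW
  req#9 t=23ms (window 3): DENY

Allowed counts by window: 2 2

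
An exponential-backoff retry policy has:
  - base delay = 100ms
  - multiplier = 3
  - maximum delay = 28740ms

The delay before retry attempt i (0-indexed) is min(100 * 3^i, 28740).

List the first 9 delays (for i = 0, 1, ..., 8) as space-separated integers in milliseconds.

Computing each delay:
  i=0: min(100*3^0, 28740) = 100
  i=1: min(100*3^1, 28740) = 300
  i=2: min(100*3^2, 28740) = 900
  i=3: min(100*3^3, 28740) = 2700
  i=4: min(100*3^4, 28740) = 8100
  i=5: min(100*3^5, 28740) = 24300
  i=6: min(100*3^6, 28740) = 28740
  i=7: min(100*3^7, 28740) = 28740
  i=8: min(100*3^8, 28740) = 28740

Answer: 100 300 900 2700 8100 24300 28740 28740 28740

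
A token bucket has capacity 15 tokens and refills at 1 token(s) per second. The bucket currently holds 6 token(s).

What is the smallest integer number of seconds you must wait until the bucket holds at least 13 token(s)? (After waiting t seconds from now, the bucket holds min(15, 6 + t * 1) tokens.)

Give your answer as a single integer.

Need 6 + t * 1 >= 13, so t >= 7/1.
Smallest integer t = ceil(7/1) = 7.

Answer: 7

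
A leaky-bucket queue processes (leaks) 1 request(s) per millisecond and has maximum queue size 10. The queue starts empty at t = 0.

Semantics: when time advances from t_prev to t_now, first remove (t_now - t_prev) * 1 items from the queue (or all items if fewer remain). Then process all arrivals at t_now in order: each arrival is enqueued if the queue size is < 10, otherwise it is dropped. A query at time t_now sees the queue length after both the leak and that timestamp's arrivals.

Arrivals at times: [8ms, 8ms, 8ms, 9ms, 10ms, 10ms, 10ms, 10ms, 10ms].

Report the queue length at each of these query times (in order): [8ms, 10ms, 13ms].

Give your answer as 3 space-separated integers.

Queue lengths at query times:
  query t=8ms: backlog = 3
  query t=10ms: backlog = 7
  query t=13ms: backlog = 4

Answer: 3 7 4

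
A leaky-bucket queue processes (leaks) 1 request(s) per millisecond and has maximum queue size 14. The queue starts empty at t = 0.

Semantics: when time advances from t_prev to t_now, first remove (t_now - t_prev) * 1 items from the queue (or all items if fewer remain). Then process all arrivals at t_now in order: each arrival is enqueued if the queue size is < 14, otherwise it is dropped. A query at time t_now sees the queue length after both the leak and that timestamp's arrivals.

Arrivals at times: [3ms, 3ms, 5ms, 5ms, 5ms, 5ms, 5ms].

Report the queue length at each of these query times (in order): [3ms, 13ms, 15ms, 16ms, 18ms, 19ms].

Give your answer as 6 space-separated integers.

Answer: 2 0 0 0 0 0

Derivation:
Queue lengths at query times:
  query t=3ms: backlog = 2
  query t=13ms: backlog = 0
  query t=15ms: backlog = 0
  query t=16ms: backlog = 0
  query t=18ms: backlog = 0
  query t=19ms: backlog = 0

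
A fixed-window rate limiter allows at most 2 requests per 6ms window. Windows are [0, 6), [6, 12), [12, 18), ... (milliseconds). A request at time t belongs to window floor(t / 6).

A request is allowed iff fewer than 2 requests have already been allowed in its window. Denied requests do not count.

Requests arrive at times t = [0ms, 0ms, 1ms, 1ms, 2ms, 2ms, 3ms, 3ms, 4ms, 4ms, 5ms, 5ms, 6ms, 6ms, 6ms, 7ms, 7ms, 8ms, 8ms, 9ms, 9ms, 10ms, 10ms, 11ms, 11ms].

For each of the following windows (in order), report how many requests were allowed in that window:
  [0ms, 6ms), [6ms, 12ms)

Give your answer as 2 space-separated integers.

Processing requests:
  req#1 t=0ms (window 0): ALLOW
  req#2 t=0ms (window 0): ALLOW
  req#3 t=1ms (window 0): DENY
  req#4 t=1ms (window 0): DENY
  req#5 t=2ms (window 0): DENY
  req#6 t=2ms (window 0): DENY
  req#7 t=3ms (window 0): DENY
  req#8 t=3ms (window 0): DENY
  req#9 t=4ms (window 0): DENY
  req#10 t=4ms (window 0): DENY
  req#11 t=5ms (window 0): DENY
  req#12 t=5ms (window 0): DENY
  req#13 t=6ms (window 1): ALLOW
  req#14 t=6ms (window 1): ALLOW
  req#15 t=6ms (window 1): DENY
  req#16 t=7ms (window 1): DENY
  req#17 t=7ms (window 1): DENY
  req#18 t=8ms (window 1): DENY
  req#19 t=8ms (window 1): DENY
  req#20 t=9ms (window 1): DENY
  req#21 t=9ms (window 1): DENY
  req#22 t=10ms (window 1): DENY
  req#23 t=10ms (window 1): DENY
  req#24 t=11ms (window 1): DENY
  req#25 t=11ms (window 1): DENY

Allowed counts by window: 2 2

Answer: 2 2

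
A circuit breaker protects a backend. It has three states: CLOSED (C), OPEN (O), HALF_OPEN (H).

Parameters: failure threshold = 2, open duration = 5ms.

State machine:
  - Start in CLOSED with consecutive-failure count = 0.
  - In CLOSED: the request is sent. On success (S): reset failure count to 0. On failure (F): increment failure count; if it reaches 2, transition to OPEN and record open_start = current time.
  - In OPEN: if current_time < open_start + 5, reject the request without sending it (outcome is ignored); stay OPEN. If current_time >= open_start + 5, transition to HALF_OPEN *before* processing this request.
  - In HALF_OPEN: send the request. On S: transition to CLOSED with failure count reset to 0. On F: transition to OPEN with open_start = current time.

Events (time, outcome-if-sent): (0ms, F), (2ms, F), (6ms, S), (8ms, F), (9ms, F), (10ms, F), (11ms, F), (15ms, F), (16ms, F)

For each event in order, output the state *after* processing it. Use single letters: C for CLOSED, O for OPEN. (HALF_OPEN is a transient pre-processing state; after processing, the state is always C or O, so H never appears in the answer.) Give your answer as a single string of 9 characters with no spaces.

Answer: COOOOOOOO

Derivation:
State after each event:
  event#1 t=0ms outcome=F: state=CLOSED
  event#2 t=2ms outcome=F: state=OPEN
  event#3 t=6ms outcome=S: state=OPEN
  event#4 t=8ms outcome=F: state=OPEN
  event#5 t=9ms outcome=F: state=OPEN
  event#6 t=10ms outcome=F: state=OPEN
  event#7 t=11ms outcome=F: state=OPEN
  event#8 t=15ms outcome=F: state=OPEN
  event#9 t=16ms outcome=F: state=OPEN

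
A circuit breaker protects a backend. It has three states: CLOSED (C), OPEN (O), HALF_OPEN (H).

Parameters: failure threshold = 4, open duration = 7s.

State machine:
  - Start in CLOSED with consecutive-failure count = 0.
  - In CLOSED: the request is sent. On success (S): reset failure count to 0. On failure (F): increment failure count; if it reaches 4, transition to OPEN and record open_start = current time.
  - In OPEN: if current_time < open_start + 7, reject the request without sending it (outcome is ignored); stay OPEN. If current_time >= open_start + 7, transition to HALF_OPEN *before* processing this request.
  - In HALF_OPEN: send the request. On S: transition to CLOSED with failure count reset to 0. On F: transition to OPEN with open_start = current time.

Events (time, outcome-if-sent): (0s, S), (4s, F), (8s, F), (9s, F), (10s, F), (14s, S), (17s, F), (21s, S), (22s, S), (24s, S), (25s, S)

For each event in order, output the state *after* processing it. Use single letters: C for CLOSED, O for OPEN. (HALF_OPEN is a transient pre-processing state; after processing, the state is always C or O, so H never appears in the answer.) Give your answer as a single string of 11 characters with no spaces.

Answer: CCCCOOOOOCC

Derivation:
State after each event:
  event#1 t=0s outcome=S: state=CLOSED
  event#2 t=4s outcome=F: state=CLOSED
  event#3 t=8s outcome=F: state=CLOSED
  event#4 t=9s outcome=F: state=CLOSED
  event#5 t=10s outcome=F: state=OPEN
  event#6 t=14s outcome=S: state=OPEN
  event#7 t=17s outcome=F: state=OPEN
  event#8 t=21s outcome=S: state=OPEN
  event#9 t=22s outcome=S: state=OPEN
  event#10 t=24s outcome=S: state=CLOSED
  event#11 t=25s outcome=S: state=CLOSED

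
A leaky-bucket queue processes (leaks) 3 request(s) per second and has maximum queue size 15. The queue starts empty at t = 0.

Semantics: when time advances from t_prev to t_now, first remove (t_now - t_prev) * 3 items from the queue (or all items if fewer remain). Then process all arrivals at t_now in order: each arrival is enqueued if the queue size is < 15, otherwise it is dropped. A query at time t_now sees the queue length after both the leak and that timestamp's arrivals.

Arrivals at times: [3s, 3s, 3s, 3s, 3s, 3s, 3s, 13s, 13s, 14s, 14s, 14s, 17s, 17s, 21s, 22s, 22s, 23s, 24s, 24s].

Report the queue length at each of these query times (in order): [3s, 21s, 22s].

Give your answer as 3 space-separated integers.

Queue lengths at query times:
  query t=3s: backlog = 7
  query t=21s: backlog = 1
  query t=22s: backlog = 2

Answer: 7 1 2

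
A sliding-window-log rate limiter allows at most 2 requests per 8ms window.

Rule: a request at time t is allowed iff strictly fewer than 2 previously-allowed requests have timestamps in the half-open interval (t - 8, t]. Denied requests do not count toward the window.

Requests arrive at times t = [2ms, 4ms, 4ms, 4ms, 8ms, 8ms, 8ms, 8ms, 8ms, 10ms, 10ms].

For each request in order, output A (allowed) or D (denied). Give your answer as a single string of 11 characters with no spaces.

Answer: AADDDDDDDAD

Derivation:
Tracking allowed requests in the window:
  req#1 t=2ms: ALLOW
  req#2 t=4ms: ALLOW
  req#3 t=4ms: DENY
  req#4 t=4ms: DENY
  req#5 t=8ms: DENY
  req#6 t=8ms: DENY
  req#7 t=8ms: DENY
  req#8 t=8ms: DENY
  req#9 t=8ms: DENY
  req#10 t=10ms: ALLOW
  req#11 t=10ms: DENY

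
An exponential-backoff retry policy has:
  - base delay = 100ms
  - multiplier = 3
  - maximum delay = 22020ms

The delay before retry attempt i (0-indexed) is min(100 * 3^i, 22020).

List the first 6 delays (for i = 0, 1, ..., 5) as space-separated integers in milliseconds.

Answer: 100 300 900 2700 8100 22020

Derivation:
Computing each delay:
  i=0: min(100*3^0, 22020) = 100
  i=1: min(100*3^1, 22020) = 300
  i=2: min(100*3^2, 22020) = 900
  i=3: min(100*3^3, 22020) = 2700
  i=4: min(100*3^4, 22020) = 8100
  i=5: min(100*3^5, 22020) = 22020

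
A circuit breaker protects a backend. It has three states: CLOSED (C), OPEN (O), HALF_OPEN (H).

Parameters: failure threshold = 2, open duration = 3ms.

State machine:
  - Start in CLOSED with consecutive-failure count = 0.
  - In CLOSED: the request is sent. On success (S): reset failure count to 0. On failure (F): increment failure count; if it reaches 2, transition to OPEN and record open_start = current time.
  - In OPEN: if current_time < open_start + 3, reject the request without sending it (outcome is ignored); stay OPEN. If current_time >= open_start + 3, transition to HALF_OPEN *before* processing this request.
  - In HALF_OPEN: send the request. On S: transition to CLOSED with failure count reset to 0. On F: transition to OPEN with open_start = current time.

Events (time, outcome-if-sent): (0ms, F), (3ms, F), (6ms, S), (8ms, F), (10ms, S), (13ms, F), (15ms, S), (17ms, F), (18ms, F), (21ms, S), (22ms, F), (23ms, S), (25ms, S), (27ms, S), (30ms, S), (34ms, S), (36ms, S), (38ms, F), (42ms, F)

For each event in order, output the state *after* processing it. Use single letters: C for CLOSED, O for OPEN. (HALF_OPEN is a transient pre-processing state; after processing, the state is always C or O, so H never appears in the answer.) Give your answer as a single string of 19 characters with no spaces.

Answer: COCCCCCCOCCCCCCCCCO

Derivation:
State after each event:
  event#1 t=0ms outcome=F: state=CLOSED
  event#2 t=3ms outcome=F: state=OPEN
  event#3 t=6ms outcome=S: state=CLOSED
  event#4 t=8ms outcome=F: state=CLOSED
  event#5 t=10ms outcome=S: state=CLOSED
  event#6 t=13ms outcome=F: state=CLOSED
  event#7 t=15ms outcome=S: state=CLOSED
  event#8 t=17ms outcome=F: state=CLOSED
  event#9 t=18ms outcome=F: state=OPEN
  event#10 t=21ms outcome=S: state=CLOSED
  event#11 t=22ms outcome=F: state=CLOSED
  event#12 t=23ms outcome=S: state=CLOSED
  event#13 t=25ms outcome=S: state=CLOSED
  event#14 t=27ms outcome=S: state=CLOSED
  event#15 t=30ms outcome=S: state=CLOSED
  event#16 t=34ms outcome=S: state=CLOSED
  event#17 t=36ms outcome=S: state=CLOSED
  event#18 t=38ms outcome=F: state=CLOSED
  event#19 t=42ms outcome=F: state=OPEN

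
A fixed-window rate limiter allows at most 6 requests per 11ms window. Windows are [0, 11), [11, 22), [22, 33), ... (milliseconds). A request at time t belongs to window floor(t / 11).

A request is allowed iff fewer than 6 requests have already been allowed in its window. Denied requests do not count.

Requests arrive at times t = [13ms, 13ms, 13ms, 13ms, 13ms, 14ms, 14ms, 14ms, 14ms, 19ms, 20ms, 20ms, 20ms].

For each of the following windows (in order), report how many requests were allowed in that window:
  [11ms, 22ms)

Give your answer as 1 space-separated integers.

Processing requests:
  req#1 t=13ms (window 1): ALLOW
  req#2 t=13ms (window 1): ALLOW
  req#3 t=13ms (window 1): ALLOW
  req#4 t=13ms (window 1): ALLOW
  req#5 t=13ms (window 1): ALLOW
  req#6 t=14ms (window 1): ALLOW
  req#7 t=14ms (window 1): DENY
  req#8 t=14ms (window 1): DENY
  req#9 t=14ms (window 1): DENY
  req#10 t=19ms (window 1): DENY
  req#11 t=20ms (window 1): DENY
  req#12 t=20ms (window 1): DENY
  req#13 t=20ms (window 1): DENY

Allowed counts by window: 6

Answer: 6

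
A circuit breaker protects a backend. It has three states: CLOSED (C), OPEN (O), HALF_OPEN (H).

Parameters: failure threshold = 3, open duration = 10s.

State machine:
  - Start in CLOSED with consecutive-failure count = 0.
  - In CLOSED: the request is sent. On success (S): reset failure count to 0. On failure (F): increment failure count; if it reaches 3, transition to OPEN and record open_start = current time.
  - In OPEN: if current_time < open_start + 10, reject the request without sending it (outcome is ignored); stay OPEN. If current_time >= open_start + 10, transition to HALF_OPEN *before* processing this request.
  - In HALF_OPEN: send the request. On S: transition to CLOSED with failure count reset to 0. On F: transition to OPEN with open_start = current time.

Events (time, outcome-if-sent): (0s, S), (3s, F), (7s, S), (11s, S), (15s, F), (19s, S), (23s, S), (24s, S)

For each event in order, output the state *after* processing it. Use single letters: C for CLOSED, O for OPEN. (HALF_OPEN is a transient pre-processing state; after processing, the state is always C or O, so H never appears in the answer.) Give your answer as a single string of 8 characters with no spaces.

State after each event:
  event#1 t=0s outcome=S: state=CLOSED
  event#2 t=3s outcome=F: state=CLOSED
  event#3 t=7s outcome=S: state=CLOSED
  event#4 t=11s outcome=S: state=CLOSED
  event#5 t=15s outcome=F: state=CLOSED
  event#6 t=19s outcome=S: state=CLOSED
  event#7 t=23s outcome=S: state=CLOSED
  event#8 t=24s outcome=S: state=CLOSED

Answer: CCCCCCCC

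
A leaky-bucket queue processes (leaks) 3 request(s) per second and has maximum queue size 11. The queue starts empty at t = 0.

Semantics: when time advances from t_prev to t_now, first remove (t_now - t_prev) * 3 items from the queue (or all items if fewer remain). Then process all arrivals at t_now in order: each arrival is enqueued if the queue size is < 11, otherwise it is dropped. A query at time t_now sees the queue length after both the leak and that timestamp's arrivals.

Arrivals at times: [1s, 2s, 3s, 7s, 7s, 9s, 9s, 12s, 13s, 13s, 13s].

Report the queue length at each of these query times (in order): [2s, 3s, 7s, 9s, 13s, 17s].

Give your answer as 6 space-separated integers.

Queue lengths at query times:
  query t=2s: backlog = 1
  query t=3s: backlog = 1
  query t=7s: backlog = 2
  query t=9s: backlog = 2
  query t=13s: backlog = 3
  query t=17s: backlog = 0

Answer: 1 1 2 2 3 0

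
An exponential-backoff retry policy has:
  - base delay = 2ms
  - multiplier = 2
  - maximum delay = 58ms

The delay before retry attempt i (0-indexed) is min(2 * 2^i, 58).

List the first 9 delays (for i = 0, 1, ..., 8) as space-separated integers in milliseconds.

Answer: 2 4 8 16 32 58 58 58 58

Derivation:
Computing each delay:
  i=0: min(2*2^0, 58) = 2
  i=1: min(2*2^1, 58) = 4
  i=2: min(2*2^2, 58) = 8
  i=3: min(2*2^3, 58) = 16
  i=4: min(2*2^4, 58) = 32
  i=5: min(2*2^5, 58) = 58
  i=6: min(2*2^6, 58) = 58
  i=7: min(2*2^7, 58) = 58
  i=8: min(2*2^8, 58) = 58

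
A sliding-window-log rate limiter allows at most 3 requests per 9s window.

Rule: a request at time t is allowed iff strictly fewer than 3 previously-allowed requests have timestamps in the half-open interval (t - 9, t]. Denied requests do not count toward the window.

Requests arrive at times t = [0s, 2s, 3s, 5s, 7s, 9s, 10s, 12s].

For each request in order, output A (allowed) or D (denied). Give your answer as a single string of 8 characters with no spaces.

Tracking allowed requests in the window:
  req#1 t=0s: ALLOW
  req#2 t=2s: ALLOW
  req#3 t=3s: ALLOW
  req#4 t=5s: DENY
  req#5 t=7s: DENY
  req#6 t=9s: ALLOW
  req#7 t=10s: DENY
  req#8 t=12s: ALLOW

Answer: AAADDADA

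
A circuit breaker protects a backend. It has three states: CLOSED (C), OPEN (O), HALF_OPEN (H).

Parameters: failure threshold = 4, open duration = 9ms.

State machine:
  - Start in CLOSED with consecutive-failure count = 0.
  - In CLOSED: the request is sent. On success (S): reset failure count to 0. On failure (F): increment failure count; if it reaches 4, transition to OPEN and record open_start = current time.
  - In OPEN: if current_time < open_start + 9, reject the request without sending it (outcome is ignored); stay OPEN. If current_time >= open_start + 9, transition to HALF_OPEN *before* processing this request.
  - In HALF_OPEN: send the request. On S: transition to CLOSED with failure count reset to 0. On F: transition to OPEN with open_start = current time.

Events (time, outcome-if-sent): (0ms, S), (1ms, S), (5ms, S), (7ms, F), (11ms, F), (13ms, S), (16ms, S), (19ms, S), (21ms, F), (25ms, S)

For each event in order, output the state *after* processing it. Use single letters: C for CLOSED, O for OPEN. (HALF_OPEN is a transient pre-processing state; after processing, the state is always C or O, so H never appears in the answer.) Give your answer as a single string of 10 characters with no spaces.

State after each event:
  event#1 t=0ms outcome=S: state=CLOSED
  event#2 t=1ms outcome=S: state=CLOSED
  event#3 t=5ms outcome=S: state=CLOSED
  event#4 t=7ms outcome=F: state=CLOSED
  event#5 t=11ms outcome=F: state=CLOSED
  event#6 t=13ms outcome=S: state=CLOSED
  event#7 t=16ms outcome=S: state=CLOSED
  event#8 t=19ms outcome=S: state=CLOSED
  event#9 t=21ms outcome=F: state=CLOSED
  event#10 t=25ms outcome=S: state=CLOSED

Answer: CCCCCCCCCC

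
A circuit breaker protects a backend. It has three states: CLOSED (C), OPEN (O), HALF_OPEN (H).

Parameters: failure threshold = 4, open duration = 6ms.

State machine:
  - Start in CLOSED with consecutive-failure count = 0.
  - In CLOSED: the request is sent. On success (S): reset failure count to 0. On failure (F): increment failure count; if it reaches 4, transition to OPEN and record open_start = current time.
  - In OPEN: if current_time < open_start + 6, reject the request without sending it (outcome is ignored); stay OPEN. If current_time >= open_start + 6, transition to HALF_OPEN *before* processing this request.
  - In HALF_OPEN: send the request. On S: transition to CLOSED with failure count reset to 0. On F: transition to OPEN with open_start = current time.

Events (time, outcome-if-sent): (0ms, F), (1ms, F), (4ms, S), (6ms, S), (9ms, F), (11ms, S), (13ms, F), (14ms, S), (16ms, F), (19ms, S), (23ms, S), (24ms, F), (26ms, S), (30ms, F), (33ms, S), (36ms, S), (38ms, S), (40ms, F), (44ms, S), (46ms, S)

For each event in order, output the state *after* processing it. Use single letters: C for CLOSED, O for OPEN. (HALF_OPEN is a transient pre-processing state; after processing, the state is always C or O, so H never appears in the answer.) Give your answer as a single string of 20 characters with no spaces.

State after each event:
  event#1 t=0ms outcome=F: state=CLOSED
  event#2 t=1ms outcome=F: state=CLOSED
  event#3 t=4ms outcome=S: state=CLOSED
  event#4 t=6ms outcome=S: state=CLOSED
  event#5 t=9ms outcome=F: state=CLOSED
  event#6 t=11ms outcome=S: state=CLOSED
  event#7 t=13ms outcome=F: state=CLOSED
  event#8 t=14ms outcome=S: state=CLOSED
  event#9 t=16ms outcome=F: state=CLOSED
  event#10 t=19ms outcome=S: state=CLOSED
  event#11 t=23ms outcome=S: state=CLOSED
  event#12 t=24ms outcome=F: state=CLOSED
  event#13 t=26ms outcome=S: state=CLOSED
  event#14 t=30ms outcome=F: state=CLOSED
  event#15 t=33ms outcome=S: state=CLOSED
  event#16 t=36ms outcome=S: state=CLOSED
  event#17 t=38ms outcome=S: state=CLOSED
  event#18 t=40ms outcome=F: state=CLOSED
  event#19 t=44ms outcome=S: state=CLOSED
  event#20 t=46ms outcome=S: state=CLOSED

Answer: CCCCCCCCCCCCCCCCCCCC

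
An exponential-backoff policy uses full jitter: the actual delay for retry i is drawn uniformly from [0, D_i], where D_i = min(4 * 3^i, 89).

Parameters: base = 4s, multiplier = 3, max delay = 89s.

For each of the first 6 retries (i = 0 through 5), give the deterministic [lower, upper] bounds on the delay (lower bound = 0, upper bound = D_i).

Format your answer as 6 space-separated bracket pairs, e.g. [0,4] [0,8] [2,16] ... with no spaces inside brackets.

Computing bounds per retry:
  i=0: D_i=min(4*3^0,89)=4, bounds=[0,4]
  i=1: D_i=min(4*3^1,89)=12, bounds=[0,12]
  i=2: D_i=min(4*3^2,89)=36, bounds=[0,36]
  i=3: D_i=min(4*3^3,89)=89, bounds=[0,89]
  i=4: D_i=min(4*3^4,89)=89, bounds=[0,89]
  i=5: D_i=min(4*3^5,89)=89, bounds=[0,89]

Answer: [0,4] [0,12] [0,36] [0,89] [0,89] [0,89]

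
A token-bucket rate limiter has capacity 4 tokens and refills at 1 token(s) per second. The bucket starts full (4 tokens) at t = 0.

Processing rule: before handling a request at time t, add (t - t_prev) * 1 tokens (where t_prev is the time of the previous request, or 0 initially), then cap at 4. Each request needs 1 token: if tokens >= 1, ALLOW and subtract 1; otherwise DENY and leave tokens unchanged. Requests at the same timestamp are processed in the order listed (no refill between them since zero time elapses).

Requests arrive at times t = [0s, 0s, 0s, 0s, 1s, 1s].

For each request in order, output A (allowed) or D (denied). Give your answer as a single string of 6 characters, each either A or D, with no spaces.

Simulating step by step:
  req#1 t=0s: ALLOW
  req#2 t=0s: ALLOW
  req#3 t=0s: ALLOW
  req#4 t=0s: ALLOW
  req#5 t=1s: ALLOW
  req#6 t=1s: DENY

Answer: AAAAAD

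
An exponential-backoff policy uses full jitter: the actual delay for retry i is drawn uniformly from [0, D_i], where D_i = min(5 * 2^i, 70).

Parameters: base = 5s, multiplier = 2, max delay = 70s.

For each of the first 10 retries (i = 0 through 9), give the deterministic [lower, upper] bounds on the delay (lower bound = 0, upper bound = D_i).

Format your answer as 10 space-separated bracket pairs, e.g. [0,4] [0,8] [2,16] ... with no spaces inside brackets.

Computing bounds per retry:
  i=0: D_i=min(5*2^0,70)=5, bounds=[0,5]
  i=1: D_i=min(5*2^1,70)=10, bounds=[0,10]
  i=2: D_i=min(5*2^2,70)=20, bounds=[0,20]
  i=3: D_i=min(5*2^3,70)=40, bounds=[0,40]
  i=4: D_i=min(5*2^4,70)=70, bounds=[0,70]
  i=5: D_i=min(5*2^5,70)=70, bounds=[0,70]
  i=6: D_i=min(5*2^6,70)=70, bounds=[0,70]
  i=7: D_i=min(5*2^7,70)=70, bounds=[0,70]
  i=8: D_i=min(5*2^8,70)=70, bounds=[0,70]
  i=9: D_i=min(5*2^9,70)=70, bounds=[0,70]

Answer: [0,5] [0,10] [0,20] [0,40] [0,70] [0,70] [0,70] [0,70] [0,70] [0,70]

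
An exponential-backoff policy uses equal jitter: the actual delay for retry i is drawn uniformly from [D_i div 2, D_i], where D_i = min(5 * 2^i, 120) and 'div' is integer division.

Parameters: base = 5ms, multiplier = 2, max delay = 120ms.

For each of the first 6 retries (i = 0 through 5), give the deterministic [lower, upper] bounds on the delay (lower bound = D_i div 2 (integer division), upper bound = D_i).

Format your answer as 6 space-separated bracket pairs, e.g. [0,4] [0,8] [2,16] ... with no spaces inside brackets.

Computing bounds per retry:
  i=0: D_i=min(5*2^0,120)=5, bounds=[2,5]
  i=1: D_i=min(5*2^1,120)=10, bounds=[5,10]
  i=2: D_i=min(5*2^2,120)=20, bounds=[10,20]
  i=3: D_i=min(5*2^3,120)=40, bounds=[20,40]
  i=4: D_i=min(5*2^4,120)=80, bounds=[40,80]
  i=5: D_i=min(5*2^5,120)=120, bounds=[60,120]

Answer: [2,5] [5,10] [10,20] [20,40] [40,80] [60,120]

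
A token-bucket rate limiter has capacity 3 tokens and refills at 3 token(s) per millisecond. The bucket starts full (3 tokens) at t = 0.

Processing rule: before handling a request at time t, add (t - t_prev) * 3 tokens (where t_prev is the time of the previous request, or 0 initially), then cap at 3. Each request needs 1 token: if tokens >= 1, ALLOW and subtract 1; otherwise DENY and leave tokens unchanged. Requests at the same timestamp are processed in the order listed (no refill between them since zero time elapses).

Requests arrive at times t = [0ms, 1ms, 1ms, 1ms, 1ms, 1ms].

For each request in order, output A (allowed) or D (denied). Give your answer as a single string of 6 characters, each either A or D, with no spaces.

Answer: AAAADD

Derivation:
Simulating step by step:
  req#1 t=0ms: ALLOW
  req#2 t=1ms: ALLOW
  req#3 t=1ms: ALLOW
  req#4 t=1ms: ALLOW
  req#5 t=1ms: DENY
  req#6 t=1ms: DENY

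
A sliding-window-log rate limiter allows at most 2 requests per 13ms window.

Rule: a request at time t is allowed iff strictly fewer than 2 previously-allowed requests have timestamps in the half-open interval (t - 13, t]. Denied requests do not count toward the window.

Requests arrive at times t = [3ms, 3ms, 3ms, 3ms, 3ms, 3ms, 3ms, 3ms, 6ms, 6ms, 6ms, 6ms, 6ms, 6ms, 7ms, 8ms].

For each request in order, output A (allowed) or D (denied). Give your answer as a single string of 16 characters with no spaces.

Answer: AADDDDDDDDDDDDDD

Derivation:
Tracking allowed requests in the window:
  req#1 t=3ms: ALLOW
  req#2 t=3ms: ALLOW
  req#3 t=3ms: DENY
  req#4 t=3ms: DENY
  req#5 t=3ms: DENY
  req#6 t=3ms: DENY
  req#7 t=3ms: DENY
  req#8 t=3ms: DENY
  req#9 t=6ms: DENY
  req#10 t=6ms: DENY
  req#11 t=6ms: DENY
  req#12 t=6ms: DENY
  req#13 t=6ms: DENY
  req#14 t=6ms: DENY
  req#15 t=7ms: DENY
  req#16 t=8ms: DENY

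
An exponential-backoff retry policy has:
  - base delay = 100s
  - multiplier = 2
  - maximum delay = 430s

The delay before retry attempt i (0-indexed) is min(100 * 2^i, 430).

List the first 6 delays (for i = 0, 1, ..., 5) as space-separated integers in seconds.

Answer: 100 200 400 430 430 430

Derivation:
Computing each delay:
  i=0: min(100*2^0, 430) = 100
  i=1: min(100*2^1, 430) = 200
  i=2: min(100*2^2, 430) = 400
  i=3: min(100*2^3, 430) = 430
  i=4: min(100*2^4, 430) = 430
  i=5: min(100*2^5, 430) = 430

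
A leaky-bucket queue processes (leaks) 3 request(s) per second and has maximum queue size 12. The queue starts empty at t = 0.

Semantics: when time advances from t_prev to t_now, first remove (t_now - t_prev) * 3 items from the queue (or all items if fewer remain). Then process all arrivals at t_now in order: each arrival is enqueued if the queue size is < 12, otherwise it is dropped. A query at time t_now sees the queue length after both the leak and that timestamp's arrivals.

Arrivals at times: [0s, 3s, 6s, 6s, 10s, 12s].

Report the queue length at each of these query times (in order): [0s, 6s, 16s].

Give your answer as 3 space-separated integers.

Queue lengths at query times:
  query t=0s: backlog = 1
  query t=6s: backlog = 2
  query t=16s: backlog = 0

Answer: 1 2 0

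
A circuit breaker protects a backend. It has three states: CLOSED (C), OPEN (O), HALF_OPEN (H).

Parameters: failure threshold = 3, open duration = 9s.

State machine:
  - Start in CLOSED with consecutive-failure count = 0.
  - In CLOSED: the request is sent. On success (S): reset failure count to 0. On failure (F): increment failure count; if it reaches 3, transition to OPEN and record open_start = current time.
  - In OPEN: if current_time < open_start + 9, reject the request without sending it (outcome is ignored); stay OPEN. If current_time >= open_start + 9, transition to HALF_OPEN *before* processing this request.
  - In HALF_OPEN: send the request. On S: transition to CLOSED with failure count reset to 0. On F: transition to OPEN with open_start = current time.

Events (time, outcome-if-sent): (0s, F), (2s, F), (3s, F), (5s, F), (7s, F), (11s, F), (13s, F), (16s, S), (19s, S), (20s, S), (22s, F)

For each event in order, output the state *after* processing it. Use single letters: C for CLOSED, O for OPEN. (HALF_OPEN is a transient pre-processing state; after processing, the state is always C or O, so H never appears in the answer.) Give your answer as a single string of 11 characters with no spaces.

State after each event:
  event#1 t=0s outcome=F: state=CLOSED
  event#2 t=2s outcome=F: state=CLOSED
  event#3 t=3s outcome=F: state=OPEN
  event#4 t=5s outcome=F: state=OPEN
  event#5 t=7s outcome=F: state=OPEN
  event#6 t=11s outcome=F: state=OPEN
  event#7 t=13s outcome=F: state=OPEN
  event#8 t=16s outcome=S: state=OPEN
  event#9 t=19s outcome=S: state=OPEN
  event#10 t=20s outcome=S: state=OPEN
  event#11 t=22s outcome=F: state=OPEN

Answer: CCOOOOOOOOO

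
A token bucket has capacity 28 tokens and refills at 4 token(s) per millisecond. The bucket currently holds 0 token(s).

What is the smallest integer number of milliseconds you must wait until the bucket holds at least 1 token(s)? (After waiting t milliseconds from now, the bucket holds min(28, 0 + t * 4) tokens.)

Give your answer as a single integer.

Need 0 + t * 4 >= 1, so t >= 1/4.
Smallest integer t = ceil(1/4) = 1.

Answer: 1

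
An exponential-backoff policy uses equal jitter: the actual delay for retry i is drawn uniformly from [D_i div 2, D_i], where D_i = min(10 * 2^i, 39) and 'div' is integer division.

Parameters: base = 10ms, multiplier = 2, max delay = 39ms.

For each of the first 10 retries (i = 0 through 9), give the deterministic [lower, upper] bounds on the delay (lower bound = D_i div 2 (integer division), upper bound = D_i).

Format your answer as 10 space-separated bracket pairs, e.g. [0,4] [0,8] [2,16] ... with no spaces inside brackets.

Computing bounds per retry:
  i=0: D_i=min(10*2^0,39)=10, bounds=[5,10]
  i=1: D_i=min(10*2^1,39)=20, bounds=[10,20]
  i=2: D_i=min(10*2^2,39)=39, bounds=[19,39]
  i=3: D_i=min(10*2^3,39)=39, bounds=[19,39]
  i=4: D_i=min(10*2^4,39)=39, bounds=[19,39]
  i=5: D_i=min(10*2^5,39)=39, bounds=[19,39]
  i=6: D_i=min(10*2^6,39)=39, bounds=[19,39]
  i=7: D_i=min(10*2^7,39)=39, bounds=[19,39]
  i=8: D_i=min(10*2^8,39)=39, bounds=[19,39]
  i=9: D_i=min(10*2^9,39)=39, bounds=[19,39]

Answer: [5,10] [10,20] [19,39] [19,39] [19,39] [19,39] [19,39] [19,39] [19,39] [19,39]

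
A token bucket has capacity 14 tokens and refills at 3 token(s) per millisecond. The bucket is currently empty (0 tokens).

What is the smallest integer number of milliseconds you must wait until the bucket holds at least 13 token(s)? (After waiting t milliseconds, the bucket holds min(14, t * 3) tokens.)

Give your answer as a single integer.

Answer: 5

Derivation:
Need t * 3 >= 13, so t >= 13/3.
Smallest integer t = ceil(13/3) = 5.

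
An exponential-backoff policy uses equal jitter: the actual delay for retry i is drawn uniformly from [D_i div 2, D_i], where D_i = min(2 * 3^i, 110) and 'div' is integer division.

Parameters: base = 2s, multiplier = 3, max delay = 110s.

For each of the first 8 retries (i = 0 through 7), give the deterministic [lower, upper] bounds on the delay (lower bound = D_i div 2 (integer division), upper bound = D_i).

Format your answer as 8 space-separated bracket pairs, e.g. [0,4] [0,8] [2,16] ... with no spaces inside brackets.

Computing bounds per retry:
  i=0: D_i=min(2*3^0,110)=2, bounds=[1,2]
  i=1: D_i=min(2*3^1,110)=6, bounds=[3,6]
  i=2: D_i=min(2*3^2,110)=18, bounds=[9,18]
  i=3: D_i=min(2*3^3,110)=54, bounds=[27,54]
  i=4: D_i=min(2*3^4,110)=110, bounds=[55,110]
  i=5: D_i=min(2*3^5,110)=110, bounds=[55,110]
  i=6: D_i=min(2*3^6,110)=110, bounds=[55,110]
  i=7: D_i=min(2*3^7,110)=110, bounds=[55,110]

Answer: [1,2] [3,6] [9,18] [27,54] [55,110] [55,110] [55,110] [55,110]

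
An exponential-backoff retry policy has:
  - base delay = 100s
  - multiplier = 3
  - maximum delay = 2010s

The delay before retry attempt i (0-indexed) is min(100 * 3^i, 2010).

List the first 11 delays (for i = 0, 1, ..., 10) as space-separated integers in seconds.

Computing each delay:
  i=0: min(100*3^0, 2010) = 100
  i=1: min(100*3^1, 2010) = 300
  i=2: min(100*3^2, 2010) = 900
  i=3: min(100*3^3, 2010) = 2010
  i=4: min(100*3^4, 2010) = 2010
  i=5: min(100*3^5, 2010) = 2010
  i=6: min(100*3^6, 2010) = 2010
  i=7: min(100*3^7, 2010) = 2010
  i=8: min(100*3^8, 2010) = 2010
  i=9: min(100*3^9, 2010) = 2010
  i=10: min(100*3^10, 2010) = 2010

Answer: 100 300 900 2010 2010 2010 2010 2010 2010 2010 2010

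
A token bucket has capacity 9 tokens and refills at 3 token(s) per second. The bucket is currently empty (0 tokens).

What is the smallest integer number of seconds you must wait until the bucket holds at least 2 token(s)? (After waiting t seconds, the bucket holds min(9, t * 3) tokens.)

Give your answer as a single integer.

Need t * 3 >= 2, so t >= 2/3.
Smallest integer t = ceil(2/3) = 1.

Answer: 1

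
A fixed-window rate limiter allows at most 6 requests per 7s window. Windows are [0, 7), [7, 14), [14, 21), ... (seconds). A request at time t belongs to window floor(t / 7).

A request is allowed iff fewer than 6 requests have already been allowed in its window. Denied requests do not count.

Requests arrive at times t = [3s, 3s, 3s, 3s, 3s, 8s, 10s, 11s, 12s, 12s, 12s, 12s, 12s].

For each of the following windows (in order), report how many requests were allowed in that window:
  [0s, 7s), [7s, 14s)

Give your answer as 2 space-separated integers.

Processing requests:
  req#1 t=3s (window 0): ALLOW
  req#2 t=3s (window 0): ALLOW
  req#3 t=3s (window 0): ALLOW
  req#4 t=3s (window 0): ALLOW
  req#5 t=3s (window 0): ALLOW
  req#6 t=8s (window 1): ALLOW
  req#7 t=10s (window 1): ALLOW
  req#8 t=11s (window 1): ALLOW
  req#9 t=12s (window 1): ALLOW
  req#10 t=12s (window 1): ALLOW
  req#11 t=12s (window 1): ALLOW
  req#12 t=12s (window 1): DENY
  req#13 t=12s (window 1): DENY

Allowed counts by window: 5 6

Answer: 5 6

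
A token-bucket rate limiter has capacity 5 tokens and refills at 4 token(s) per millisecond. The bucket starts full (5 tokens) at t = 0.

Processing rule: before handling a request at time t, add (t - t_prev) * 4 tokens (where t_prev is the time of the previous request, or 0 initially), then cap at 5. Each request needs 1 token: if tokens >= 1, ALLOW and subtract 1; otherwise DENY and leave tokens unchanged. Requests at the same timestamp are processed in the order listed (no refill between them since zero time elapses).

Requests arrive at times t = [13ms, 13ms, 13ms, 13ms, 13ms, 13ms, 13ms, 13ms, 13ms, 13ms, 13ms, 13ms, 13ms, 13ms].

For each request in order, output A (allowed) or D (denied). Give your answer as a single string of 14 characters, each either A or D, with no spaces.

Answer: AAAAADDDDDDDDD

Derivation:
Simulating step by step:
  req#1 t=13ms: ALLOW
  req#2 t=13ms: ALLOW
  req#3 t=13ms: ALLOW
  req#4 t=13ms: ALLOW
  req#5 t=13ms: ALLOW
  req#6 t=13ms: DENY
  req#7 t=13ms: DENY
  req#8 t=13ms: DENY
  req#9 t=13ms: DENY
  req#10 t=13ms: DENY
  req#11 t=13ms: DENY
  req#12 t=13ms: DENY
  req#13 t=13ms: DENY
  req#14 t=13ms: DENY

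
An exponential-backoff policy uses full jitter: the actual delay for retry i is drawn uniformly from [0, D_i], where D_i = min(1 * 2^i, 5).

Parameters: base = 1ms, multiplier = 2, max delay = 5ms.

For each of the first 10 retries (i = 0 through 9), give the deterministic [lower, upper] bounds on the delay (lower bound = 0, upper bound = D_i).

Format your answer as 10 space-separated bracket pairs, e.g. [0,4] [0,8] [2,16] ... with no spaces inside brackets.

Computing bounds per retry:
  i=0: D_i=min(1*2^0,5)=1, bounds=[0,1]
  i=1: D_i=min(1*2^1,5)=2, bounds=[0,2]
  i=2: D_i=min(1*2^2,5)=4, bounds=[0,4]
  i=3: D_i=min(1*2^3,5)=5, bounds=[0,5]
  i=4: D_i=min(1*2^4,5)=5, bounds=[0,5]
  i=5: D_i=min(1*2^5,5)=5, bounds=[0,5]
  i=6: D_i=min(1*2^6,5)=5, bounds=[0,5]
  i=7: D_i=min(1*2^7,5)=5, bounds=[0,5]
  i=8: D_i=min(1*2^8,5)=5, bounds=[0,5]
  i=9: D_i=min(1*2^9,5)=5, bounds=[0,5]

Answer: [0,1] [0,2] [0,4] [0,5] [0,5] [0,5] [0,5] [0,5] [0,5] [0,5]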